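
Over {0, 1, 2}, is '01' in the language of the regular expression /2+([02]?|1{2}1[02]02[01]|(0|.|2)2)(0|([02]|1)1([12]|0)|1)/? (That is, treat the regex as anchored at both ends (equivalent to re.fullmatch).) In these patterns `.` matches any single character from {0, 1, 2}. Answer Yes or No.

No

Every match must start with '2', but '01' does not.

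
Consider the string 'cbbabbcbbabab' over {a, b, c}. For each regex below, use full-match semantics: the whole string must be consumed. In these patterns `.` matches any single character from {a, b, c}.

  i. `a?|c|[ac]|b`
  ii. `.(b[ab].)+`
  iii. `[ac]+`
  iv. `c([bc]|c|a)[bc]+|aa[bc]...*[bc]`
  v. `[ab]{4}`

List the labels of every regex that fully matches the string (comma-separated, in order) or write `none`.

ii

i → no match
ii → match
iii → no match
iv → no match
v → no match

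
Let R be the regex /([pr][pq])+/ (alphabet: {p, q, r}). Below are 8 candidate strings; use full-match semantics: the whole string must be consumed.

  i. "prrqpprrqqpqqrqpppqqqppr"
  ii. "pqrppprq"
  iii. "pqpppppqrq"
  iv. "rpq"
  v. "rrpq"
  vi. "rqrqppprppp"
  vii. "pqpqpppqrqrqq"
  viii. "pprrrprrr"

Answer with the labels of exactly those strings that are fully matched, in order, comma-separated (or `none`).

ii, iii

i → no match
ii → match
iii → match
iv → no match
v → no match
vi → no match
vii → no match
viii → no match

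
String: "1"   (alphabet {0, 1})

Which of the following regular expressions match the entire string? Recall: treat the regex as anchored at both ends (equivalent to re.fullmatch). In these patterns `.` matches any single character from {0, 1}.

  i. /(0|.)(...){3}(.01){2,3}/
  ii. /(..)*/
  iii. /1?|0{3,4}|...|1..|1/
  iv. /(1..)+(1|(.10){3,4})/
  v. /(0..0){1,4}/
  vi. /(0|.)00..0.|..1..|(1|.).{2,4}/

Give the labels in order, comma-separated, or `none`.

i → no match — must end with "01"
ii → no match
iii → match
iv → no match
v → no match — must start with "0"
vi → no match

iii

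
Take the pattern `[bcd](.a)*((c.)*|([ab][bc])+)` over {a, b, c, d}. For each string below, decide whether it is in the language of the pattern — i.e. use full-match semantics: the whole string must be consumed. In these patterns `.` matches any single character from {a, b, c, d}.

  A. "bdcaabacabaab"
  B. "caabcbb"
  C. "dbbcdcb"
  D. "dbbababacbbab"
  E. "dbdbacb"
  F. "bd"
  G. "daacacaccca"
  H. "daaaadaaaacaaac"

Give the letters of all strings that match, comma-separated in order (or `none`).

A → no match
B. "caabcbb" → match
C. "dbbcdcb" → no match
D → match
E. "dbdbacb" → no match
F. "bd" → no match
G. "daacacaccca" → match
H → no match

B, D, G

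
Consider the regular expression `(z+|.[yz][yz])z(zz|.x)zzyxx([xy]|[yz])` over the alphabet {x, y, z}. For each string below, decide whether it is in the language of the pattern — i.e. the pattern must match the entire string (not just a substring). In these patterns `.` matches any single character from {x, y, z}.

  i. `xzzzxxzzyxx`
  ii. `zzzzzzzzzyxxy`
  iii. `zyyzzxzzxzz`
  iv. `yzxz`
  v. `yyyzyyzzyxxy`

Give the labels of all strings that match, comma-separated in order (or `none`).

ii

i → no match
ii → match
iii → no match
iv → no match
v → no match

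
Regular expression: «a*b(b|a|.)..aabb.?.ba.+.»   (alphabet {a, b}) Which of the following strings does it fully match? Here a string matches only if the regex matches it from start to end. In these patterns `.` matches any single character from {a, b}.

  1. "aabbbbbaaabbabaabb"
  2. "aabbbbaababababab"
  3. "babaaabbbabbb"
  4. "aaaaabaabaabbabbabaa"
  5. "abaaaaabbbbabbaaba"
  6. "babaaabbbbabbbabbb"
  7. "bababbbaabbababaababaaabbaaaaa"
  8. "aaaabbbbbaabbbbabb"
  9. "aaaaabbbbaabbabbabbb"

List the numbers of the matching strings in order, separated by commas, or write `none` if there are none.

1 → no match
2 → no match
3 → no match
4 → match
5 → match
6 → match
7 → no match
8 → no match
9 → match

4, 5, 6, 9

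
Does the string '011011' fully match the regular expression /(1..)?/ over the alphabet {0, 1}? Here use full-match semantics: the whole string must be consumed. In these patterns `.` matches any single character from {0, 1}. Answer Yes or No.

No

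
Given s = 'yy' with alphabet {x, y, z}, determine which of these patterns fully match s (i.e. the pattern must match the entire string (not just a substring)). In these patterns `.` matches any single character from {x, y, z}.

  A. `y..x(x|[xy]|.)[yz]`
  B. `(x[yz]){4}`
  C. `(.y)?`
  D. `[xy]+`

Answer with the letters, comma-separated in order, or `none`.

A → no match
B → no match — must start with 'x'
C → match
D → match

C, D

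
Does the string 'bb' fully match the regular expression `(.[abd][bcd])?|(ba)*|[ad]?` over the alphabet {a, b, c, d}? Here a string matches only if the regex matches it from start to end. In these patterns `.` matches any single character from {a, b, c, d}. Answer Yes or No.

No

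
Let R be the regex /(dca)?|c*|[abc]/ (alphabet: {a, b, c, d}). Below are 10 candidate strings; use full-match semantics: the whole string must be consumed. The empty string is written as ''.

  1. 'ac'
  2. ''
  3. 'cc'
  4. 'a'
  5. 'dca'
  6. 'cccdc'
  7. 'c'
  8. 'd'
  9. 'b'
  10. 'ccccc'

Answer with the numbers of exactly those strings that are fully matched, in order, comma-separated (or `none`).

2, 3, 4, 5, 7, 9, 10

1. 'ac' → no match
2. '' → match
3. 'cc' → match
4. 'a' → match
5. 'dca' → match
6. 'cccdc' → no match
7. 'c' → match
8. 'd' → no match
9. 'b' → match
10. 'ccccc' → match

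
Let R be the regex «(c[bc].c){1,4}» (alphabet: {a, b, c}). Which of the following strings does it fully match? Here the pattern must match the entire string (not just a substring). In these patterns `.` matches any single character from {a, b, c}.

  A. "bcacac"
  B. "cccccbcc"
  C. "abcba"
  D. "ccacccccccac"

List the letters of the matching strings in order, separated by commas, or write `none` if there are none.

A → no match — must start with "c"
B → match
C → no match — must start with "c"
D → match

B, D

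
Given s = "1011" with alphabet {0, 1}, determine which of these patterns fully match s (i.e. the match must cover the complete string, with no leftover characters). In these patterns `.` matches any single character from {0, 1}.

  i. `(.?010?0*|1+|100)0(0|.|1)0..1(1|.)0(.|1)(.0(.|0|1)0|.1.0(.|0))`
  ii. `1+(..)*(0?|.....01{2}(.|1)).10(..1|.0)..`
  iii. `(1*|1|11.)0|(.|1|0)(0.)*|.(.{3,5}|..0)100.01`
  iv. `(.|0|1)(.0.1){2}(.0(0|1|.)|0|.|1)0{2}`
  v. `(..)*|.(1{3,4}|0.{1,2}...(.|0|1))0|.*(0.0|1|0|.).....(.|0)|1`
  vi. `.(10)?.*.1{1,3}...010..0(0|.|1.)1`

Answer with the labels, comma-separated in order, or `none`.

i → no match
ii → no match
iii → no match
iv → no match — must end with "0"
v → match
vi → no match

v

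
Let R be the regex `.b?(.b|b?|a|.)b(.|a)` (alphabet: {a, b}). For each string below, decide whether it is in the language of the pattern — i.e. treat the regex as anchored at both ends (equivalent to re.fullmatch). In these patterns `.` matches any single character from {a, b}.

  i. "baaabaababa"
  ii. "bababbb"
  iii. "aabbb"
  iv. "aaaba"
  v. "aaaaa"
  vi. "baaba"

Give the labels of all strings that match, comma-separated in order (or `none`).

i → no match
ii → no match
iii → match
iv → no match
v → no match
vi → no match

iii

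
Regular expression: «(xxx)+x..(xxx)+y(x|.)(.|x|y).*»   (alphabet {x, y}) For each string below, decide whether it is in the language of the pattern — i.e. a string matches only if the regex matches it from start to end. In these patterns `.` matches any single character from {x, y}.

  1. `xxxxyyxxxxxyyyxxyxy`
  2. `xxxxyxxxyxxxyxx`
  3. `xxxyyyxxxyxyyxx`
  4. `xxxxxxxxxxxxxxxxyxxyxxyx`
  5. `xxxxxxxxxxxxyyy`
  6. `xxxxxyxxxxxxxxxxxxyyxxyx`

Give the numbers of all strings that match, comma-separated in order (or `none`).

5, 6

1 → no match
2 → no match
3 → no match
4 → no match
5 → match
6 → match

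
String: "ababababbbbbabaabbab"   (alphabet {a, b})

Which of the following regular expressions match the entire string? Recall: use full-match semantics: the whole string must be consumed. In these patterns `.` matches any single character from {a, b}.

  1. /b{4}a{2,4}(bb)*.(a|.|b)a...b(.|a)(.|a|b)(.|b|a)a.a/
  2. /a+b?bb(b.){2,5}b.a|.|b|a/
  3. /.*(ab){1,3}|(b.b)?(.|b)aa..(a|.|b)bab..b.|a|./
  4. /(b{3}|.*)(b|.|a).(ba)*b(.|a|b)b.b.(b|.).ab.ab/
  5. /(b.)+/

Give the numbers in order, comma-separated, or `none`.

3, 4

1 → no match — must start with "b"
2 → no match
3 → match
4 → match
5 → no match — must start with "b"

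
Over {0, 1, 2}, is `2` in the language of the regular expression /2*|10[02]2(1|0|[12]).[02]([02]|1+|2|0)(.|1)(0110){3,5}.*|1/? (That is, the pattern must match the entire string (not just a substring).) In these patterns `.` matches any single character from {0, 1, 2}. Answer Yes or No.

Yes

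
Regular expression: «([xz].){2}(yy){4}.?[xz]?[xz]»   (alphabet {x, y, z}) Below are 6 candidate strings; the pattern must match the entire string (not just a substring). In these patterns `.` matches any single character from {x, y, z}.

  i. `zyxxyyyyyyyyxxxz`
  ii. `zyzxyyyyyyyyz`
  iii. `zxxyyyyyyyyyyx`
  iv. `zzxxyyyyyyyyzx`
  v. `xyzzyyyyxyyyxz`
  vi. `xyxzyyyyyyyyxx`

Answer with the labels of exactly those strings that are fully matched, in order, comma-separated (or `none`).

i → no match
ii → match
iii → match
iv → match
v → no match
vi → match

ii, iii, iv, vi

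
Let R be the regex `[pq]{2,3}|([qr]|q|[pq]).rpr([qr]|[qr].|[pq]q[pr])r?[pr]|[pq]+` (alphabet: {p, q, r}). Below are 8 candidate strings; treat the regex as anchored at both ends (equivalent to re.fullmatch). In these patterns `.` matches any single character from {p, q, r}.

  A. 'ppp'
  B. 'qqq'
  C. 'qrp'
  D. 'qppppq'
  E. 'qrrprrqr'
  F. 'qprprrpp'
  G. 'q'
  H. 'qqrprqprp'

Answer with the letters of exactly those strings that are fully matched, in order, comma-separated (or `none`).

A, B, D, E, F, G, H

A → match
B → match
C → no match
D → match
E → match
F → match
G → match
H → match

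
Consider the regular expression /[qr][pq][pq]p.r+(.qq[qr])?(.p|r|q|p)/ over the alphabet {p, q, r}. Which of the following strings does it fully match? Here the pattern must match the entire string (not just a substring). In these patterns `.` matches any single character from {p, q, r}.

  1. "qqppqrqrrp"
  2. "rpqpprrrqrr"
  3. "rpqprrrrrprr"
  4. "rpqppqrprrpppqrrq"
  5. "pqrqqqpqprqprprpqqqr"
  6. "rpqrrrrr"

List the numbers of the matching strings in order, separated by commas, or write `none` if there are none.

none

1 → no match
2 → no match
3 → no match
4 → no match
5 → no match
6 → no match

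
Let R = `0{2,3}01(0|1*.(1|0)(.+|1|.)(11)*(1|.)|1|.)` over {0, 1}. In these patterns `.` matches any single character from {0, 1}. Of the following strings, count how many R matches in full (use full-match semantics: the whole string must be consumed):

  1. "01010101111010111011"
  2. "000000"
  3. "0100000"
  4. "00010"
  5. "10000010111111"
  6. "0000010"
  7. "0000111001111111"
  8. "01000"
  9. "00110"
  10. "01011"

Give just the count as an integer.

2

1 → no match
2 → no match
3 → no match
4 → match
5 → no match — must start with "0"
6 → no match
7 → match
8 → no match
9 → no match
10 → no match
Total matched: 2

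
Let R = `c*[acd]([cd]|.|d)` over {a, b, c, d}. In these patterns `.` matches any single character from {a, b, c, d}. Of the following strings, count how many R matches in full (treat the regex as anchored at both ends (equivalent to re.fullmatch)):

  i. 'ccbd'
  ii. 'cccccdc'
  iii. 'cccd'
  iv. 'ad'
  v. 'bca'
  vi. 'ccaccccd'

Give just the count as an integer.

3

i → no match
ii → match
iii → match
iv → match
v → no match
vi → no match
Total matched: 3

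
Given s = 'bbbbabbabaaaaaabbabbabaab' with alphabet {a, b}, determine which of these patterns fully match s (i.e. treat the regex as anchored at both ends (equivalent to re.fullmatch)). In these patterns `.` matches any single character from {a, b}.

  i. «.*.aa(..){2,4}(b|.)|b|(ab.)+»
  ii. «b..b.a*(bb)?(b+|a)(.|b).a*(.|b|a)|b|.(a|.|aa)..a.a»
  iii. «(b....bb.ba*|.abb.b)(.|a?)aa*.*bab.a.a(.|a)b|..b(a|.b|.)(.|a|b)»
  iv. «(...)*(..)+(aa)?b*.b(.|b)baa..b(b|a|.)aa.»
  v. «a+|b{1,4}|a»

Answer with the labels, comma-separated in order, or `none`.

iii

i → no match
ii → no match
iii → match
iv → no match
v → no match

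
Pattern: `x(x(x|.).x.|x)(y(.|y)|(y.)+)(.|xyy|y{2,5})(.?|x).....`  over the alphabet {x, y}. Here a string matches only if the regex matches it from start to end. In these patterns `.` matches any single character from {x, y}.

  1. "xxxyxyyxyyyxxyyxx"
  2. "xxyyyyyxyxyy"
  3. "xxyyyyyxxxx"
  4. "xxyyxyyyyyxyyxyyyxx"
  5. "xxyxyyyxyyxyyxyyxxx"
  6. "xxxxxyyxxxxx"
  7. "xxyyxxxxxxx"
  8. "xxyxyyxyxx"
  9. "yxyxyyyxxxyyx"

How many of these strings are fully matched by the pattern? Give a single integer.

1 → match
2. "xxyyyyyxyxyy" → match
3. "xxyyyyyxxxx" → match
4 → match
5 → match
6. "xxxxxyyxxxxx" → no match
7. "xxyyxxxxxxx" → match
8. "xxyxyyxyxx" → match
9 → no match — must start with "xx"
Total matched: 7

7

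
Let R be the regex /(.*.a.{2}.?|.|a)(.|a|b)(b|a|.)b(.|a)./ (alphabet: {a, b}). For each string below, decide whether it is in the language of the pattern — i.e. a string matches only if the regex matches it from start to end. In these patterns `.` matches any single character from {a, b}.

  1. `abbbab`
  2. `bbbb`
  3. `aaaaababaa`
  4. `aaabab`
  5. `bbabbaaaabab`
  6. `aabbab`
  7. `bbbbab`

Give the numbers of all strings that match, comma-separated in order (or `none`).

1, 3, 4, 6, 7

1. `abbbab` → match
2. `bbbb` → no match
3. `aaaaababaa` → match
4. `aaabab` → match
5. `bbabbaaaabab` → no match
6. `aabbab` → match
7. `bbbbab` → match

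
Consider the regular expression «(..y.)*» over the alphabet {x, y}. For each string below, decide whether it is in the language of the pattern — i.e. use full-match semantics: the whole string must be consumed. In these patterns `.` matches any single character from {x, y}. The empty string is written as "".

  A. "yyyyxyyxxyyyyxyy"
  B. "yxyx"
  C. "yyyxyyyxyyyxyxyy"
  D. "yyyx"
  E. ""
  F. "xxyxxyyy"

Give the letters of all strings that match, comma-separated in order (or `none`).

A → match
B → match
C → match
D → match
E → match
F → match

A, B, C, D, E, F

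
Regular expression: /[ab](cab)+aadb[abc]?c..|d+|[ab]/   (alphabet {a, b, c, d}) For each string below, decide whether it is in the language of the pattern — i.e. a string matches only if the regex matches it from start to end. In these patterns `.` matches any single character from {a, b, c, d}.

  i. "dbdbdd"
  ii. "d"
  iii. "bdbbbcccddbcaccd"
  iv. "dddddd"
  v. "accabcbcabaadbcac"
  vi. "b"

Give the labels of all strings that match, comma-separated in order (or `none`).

i → no match
ii → match
iii → no match
iv → match
v → no match
vi → match

ii, iv, vi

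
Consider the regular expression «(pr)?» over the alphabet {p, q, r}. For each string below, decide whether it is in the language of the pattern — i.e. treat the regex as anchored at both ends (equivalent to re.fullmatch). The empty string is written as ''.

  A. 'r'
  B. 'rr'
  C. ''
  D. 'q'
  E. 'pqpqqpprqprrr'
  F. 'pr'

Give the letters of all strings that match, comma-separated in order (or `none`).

A → no match
B → no match
C → match
D → no match
E → no match
F → match

C, F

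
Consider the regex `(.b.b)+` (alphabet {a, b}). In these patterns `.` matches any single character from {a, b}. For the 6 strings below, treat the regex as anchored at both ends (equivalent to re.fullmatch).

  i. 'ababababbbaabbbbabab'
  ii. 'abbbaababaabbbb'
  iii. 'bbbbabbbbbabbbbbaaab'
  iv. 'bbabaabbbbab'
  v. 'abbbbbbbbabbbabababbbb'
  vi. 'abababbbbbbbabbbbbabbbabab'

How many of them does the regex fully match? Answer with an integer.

i → no match
ii → no match
iii → no match
iv. 'bbabaabbbbab' → no match
v → no match
vi → no match
Total matched: 0

0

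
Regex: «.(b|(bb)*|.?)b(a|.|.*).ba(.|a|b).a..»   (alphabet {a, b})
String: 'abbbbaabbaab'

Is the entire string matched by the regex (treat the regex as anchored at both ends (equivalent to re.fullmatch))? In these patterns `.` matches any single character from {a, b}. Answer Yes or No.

No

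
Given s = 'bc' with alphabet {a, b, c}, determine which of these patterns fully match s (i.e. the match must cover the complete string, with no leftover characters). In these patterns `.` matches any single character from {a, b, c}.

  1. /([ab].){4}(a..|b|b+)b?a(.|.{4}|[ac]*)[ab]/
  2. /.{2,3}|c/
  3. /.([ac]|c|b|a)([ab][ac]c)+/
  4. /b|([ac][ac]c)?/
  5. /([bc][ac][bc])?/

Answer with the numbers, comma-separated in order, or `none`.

1 → no match
2 → match
3 → no match
4 → no match
5 → no match

2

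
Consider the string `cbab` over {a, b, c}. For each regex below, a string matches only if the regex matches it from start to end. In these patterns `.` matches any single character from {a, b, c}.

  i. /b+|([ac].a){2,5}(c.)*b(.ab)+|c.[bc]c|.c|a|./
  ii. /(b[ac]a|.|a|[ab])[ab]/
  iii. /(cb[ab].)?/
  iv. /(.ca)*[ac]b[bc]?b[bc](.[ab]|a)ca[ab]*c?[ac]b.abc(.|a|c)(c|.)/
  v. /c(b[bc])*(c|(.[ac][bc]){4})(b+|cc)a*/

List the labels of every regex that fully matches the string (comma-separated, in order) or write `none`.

i → no match
ii → no match
iii → match
iv → no match
v → no match

iii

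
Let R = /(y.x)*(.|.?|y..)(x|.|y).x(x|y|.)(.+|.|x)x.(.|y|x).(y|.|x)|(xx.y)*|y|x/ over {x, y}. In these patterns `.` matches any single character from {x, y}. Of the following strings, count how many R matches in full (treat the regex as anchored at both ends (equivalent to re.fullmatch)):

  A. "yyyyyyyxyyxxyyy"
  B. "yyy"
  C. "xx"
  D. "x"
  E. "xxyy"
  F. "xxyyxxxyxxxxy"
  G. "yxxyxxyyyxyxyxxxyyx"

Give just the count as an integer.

3

A → no match
B → no match
C → no match
D → match
E → match
F → no match
G → match
Total matched: 3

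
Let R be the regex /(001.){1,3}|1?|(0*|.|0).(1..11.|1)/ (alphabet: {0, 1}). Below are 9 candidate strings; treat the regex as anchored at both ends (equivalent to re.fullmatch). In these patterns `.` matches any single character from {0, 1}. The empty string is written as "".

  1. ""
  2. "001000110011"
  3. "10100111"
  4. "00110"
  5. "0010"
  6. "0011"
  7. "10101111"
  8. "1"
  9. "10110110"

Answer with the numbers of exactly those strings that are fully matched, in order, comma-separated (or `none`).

1, 2, 3, 5, 6, 7, 8, 9

1 → match
2 → match
3 → match
4 → no match
5 → match
6 → match
7 → match
8 → match
9 → match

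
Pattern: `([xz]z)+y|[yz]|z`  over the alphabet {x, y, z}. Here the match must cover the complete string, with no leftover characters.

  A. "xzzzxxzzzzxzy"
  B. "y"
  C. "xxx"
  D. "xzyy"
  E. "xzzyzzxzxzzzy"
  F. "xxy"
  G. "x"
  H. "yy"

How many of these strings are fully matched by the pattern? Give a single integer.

1

A → no match
B → match
C → no match
D → no match
E → no match
F → no match
G → no match
H → no match
Total matched: 1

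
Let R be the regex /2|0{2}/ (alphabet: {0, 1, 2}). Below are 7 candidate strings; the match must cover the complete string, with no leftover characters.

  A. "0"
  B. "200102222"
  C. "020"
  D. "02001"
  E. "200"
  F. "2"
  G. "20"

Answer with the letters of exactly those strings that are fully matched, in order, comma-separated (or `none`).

F

A → no match
B → no match
C → no match
D → no match
E → no match
F → match
G → no match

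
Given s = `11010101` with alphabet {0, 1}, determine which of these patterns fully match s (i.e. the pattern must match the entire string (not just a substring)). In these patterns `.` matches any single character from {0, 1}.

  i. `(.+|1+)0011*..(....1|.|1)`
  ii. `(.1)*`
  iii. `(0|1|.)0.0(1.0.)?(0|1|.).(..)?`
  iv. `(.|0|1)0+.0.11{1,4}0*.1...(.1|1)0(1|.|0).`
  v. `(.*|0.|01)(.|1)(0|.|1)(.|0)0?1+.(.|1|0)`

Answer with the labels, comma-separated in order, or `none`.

i → no match
ii → match
iii → no match
iv → no match
v → match

ii, v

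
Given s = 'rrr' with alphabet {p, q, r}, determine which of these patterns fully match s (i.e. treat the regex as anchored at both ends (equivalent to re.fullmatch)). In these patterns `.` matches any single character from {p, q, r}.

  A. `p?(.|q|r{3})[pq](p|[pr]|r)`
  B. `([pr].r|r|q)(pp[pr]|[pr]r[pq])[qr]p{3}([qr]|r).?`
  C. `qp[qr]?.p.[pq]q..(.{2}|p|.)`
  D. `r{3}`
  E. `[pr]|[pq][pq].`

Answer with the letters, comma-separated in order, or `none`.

A → no match
B → no match
C → no match — must start with 'qp'
D → match
E → no match

D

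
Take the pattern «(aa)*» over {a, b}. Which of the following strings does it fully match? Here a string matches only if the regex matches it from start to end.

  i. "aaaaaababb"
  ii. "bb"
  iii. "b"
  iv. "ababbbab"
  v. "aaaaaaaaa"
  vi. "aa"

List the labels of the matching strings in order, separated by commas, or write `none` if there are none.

i → no match
ii → no match
iii → no match
iv → no match
v → no match
vi → match

vi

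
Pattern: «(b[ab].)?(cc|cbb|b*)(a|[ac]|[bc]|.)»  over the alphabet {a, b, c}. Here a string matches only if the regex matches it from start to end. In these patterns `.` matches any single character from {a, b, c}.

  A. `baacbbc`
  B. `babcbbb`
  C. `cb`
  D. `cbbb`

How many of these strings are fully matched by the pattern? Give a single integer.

3

A. `baacbbc` → match
B. `babcbbb` → match
C. `cb` → no match
D. `cbbb` → match
Total matched: 3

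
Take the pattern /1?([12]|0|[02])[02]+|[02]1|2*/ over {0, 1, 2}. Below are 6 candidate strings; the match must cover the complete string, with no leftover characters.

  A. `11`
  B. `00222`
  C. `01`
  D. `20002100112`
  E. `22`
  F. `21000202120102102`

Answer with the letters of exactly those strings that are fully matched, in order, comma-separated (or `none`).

A → no match
B → match
C → match
D → no match
E → match
F → no match

B, C, E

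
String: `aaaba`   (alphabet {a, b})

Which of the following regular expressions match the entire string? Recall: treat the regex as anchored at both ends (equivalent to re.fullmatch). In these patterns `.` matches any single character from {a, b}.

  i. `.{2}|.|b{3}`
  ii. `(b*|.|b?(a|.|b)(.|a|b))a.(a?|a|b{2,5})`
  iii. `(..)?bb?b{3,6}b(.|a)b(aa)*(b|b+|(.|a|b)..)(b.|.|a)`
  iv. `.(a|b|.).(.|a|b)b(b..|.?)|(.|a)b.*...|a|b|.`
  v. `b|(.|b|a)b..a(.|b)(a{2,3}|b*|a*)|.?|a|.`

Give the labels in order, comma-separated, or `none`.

ii

i → no match
ii → match
iii → no match
iv → no match
v → no match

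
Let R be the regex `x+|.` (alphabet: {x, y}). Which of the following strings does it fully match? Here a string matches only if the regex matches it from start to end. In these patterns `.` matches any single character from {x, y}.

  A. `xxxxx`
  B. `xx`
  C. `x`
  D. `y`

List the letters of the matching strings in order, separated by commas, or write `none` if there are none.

A → match
B → match
C → match
D → match

A, B, C, D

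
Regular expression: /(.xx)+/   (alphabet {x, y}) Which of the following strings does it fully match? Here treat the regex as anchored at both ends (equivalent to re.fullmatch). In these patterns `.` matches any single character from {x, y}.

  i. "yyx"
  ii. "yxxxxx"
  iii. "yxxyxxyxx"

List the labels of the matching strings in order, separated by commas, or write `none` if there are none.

ii, iii

i → no match — must end with "xx"
ii → match
iii → match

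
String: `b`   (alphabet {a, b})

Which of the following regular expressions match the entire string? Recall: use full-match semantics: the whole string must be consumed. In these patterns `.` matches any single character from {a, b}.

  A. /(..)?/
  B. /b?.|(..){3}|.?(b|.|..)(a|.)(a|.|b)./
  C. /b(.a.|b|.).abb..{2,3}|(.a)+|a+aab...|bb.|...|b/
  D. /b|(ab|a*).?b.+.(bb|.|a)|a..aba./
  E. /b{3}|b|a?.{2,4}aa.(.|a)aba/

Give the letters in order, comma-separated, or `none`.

A → no match
B → match
C → match
D → match
E → match

B, C, D, E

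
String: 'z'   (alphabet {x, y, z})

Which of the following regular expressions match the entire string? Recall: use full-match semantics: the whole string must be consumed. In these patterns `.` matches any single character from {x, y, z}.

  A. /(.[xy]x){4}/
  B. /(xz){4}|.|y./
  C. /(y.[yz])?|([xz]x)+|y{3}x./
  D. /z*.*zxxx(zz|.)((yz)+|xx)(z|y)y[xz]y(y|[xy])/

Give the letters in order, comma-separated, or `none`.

A → no match — must end with 'x'
B → match
C → no match
D → no match

B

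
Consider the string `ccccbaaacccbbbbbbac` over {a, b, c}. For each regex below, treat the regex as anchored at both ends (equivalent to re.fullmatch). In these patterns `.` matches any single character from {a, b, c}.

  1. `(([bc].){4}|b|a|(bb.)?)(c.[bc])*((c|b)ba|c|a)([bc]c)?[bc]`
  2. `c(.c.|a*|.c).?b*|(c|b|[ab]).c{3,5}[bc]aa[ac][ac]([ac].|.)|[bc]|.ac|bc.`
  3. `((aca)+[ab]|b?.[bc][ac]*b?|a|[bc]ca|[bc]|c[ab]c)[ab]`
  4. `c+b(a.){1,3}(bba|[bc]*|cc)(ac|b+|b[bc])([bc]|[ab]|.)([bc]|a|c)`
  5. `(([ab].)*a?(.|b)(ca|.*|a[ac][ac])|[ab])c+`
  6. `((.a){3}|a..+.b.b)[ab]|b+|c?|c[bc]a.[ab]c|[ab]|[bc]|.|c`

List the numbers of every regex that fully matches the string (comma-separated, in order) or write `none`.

1 → no match
2 → no match
3 → no match
4 → match
5 → match
6 → no match

4, 5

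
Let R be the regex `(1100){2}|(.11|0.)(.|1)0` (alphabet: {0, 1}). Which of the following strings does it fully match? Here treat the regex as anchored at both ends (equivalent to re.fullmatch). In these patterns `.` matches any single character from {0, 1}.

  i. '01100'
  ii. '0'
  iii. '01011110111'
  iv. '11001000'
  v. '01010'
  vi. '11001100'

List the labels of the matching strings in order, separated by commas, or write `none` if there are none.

i, vi

i → match
ii → no match
iii → no match
iv → no match
v → no match
vi → match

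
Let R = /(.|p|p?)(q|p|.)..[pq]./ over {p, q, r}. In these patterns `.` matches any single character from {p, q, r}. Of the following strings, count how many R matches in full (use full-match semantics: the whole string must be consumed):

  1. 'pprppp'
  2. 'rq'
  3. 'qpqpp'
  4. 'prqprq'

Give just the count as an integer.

2

1 → match
2 → no match
3 → match
4 → no match
Total matched: 2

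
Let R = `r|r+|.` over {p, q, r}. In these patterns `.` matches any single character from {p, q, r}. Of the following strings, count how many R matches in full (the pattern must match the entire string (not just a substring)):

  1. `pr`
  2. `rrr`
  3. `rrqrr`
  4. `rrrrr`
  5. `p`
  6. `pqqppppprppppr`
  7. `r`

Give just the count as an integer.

1 → no match
2 → match
3 → no match
4 → match
5 → match
6 → no match
7 → match
Total matched: 4

4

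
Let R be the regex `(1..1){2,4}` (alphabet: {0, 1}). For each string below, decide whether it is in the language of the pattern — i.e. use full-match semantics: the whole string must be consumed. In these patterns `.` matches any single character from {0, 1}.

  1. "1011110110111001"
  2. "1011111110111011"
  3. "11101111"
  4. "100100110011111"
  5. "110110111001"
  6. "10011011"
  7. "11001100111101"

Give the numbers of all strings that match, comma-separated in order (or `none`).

1, 2, 5, 6

1 → match
2 → match
3. "11101111" → no match
4 → no match
5. "110110111001" → match
6. "10011011" → match
7 → no match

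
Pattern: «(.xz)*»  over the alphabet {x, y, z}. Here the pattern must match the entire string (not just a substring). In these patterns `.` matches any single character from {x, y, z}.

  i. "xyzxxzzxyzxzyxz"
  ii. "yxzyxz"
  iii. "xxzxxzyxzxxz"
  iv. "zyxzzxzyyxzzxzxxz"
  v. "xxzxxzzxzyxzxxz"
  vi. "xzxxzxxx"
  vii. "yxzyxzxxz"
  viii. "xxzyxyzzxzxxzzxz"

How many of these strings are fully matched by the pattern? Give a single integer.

4

i → no match
ii. "yxzyxz" → match
iii. "xxzxxzyxzxxz" → match
iv → no match
v → match
vi. "xzxxzxxx" → no match
vii. "yxzyxzxxz" → match
viii → no match
Total matched: 4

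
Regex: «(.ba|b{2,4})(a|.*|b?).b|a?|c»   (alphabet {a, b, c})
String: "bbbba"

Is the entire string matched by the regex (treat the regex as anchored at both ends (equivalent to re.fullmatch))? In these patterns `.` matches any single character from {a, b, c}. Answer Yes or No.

No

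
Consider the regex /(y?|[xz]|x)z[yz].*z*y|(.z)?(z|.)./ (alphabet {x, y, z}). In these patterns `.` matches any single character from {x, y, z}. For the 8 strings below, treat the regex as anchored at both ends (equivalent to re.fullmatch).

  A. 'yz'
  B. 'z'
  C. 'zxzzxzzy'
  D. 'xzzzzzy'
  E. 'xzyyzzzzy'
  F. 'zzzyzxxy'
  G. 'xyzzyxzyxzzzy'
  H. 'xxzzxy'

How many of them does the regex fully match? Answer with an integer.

A → match
B → no match
C → no match
D → match
E → match
F → match
G → no match
H → no match
Total matched: 4

4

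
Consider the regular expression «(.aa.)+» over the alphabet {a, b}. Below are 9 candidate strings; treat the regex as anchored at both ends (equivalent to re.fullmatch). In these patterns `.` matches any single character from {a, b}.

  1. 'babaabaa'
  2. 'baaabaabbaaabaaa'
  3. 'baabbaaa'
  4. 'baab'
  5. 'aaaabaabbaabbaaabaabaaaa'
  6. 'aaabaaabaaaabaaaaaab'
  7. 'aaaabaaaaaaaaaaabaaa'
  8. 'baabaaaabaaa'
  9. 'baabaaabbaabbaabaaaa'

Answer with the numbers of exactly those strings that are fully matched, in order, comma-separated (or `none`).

2, 3, 4, 5, 6, 7, 8, 9

1. 'babaabaa' → no match
2 → match
3. 'baabbaaa' → match
4. 'baab' → match
5 → match
6 → match
7 → match
8. 'baabaaaabaaa' → match
9 → match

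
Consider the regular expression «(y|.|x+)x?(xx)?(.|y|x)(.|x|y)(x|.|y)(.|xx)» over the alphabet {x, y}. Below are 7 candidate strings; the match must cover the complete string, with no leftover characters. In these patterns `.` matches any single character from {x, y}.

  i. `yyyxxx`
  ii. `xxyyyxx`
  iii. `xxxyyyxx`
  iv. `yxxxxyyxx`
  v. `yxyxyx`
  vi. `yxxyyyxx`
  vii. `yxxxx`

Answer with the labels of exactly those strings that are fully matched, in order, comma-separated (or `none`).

i, ii, iii, iv, v, vi, vii

i → match
ii → match
iii → match
iv → match
v → match
vi → match
vii → match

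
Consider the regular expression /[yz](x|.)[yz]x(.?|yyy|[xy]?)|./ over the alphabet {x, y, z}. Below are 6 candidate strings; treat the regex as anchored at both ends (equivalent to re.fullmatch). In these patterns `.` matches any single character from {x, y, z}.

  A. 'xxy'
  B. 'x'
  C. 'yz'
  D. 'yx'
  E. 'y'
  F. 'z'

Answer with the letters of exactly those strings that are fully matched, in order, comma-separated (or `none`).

A → no match
B → match
C → no match
D → no match
E → match
F → match

B, E, F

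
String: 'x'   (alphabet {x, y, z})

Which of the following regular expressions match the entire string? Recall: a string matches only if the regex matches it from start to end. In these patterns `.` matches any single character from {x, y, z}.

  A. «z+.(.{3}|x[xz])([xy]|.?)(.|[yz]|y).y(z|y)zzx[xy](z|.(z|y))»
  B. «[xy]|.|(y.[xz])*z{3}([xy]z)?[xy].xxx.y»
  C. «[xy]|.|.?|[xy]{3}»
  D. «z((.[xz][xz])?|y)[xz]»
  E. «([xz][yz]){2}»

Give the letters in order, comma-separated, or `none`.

B, C

A → no match — must start with 'z'
B → match
C → match
D → no match — must start with 'z'
E → no match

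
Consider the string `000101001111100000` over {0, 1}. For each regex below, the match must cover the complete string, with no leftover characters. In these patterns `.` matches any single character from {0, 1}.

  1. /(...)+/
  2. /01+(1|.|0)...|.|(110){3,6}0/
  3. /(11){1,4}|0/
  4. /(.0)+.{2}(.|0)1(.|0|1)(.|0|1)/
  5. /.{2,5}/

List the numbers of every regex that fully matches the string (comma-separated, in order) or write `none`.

1 → match
2 → no match
3 → no match
4 → no match
5 → no match

1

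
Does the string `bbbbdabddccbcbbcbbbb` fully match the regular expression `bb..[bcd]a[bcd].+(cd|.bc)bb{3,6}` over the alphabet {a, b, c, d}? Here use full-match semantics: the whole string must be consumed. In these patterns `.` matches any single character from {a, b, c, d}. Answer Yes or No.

Yes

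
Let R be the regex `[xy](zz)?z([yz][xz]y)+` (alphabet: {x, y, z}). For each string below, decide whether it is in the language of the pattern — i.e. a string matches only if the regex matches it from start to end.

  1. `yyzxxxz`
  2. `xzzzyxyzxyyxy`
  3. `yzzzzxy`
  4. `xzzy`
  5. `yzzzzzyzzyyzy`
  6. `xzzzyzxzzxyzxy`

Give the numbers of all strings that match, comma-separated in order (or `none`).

1 → no match — must end with `y`
2 → match
3 → match
4 → no match
5 → match
6 → no match

2, 3, 5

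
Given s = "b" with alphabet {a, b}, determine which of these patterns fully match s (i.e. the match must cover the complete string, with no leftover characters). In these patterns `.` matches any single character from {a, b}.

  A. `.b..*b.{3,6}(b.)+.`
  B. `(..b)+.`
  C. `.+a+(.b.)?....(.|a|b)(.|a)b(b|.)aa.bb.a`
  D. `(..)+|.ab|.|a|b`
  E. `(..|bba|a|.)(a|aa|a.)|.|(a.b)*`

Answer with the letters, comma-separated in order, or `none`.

A → no match
B → no match
C → no match — must end with "a"
D → match
E → match

D, E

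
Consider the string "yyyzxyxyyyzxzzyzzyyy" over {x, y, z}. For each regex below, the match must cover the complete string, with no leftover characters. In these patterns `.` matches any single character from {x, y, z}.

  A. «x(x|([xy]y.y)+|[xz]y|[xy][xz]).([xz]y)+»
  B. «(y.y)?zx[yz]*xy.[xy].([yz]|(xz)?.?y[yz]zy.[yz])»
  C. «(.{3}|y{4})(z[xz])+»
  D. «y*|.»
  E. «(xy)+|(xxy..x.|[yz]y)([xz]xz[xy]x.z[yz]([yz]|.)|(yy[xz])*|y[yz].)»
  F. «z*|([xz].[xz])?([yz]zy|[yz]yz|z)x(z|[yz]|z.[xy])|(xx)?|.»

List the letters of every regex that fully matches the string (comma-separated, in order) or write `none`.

A → no match — must start with "x"
B → match
C → no match
D → no match
E → no match
F → no match

B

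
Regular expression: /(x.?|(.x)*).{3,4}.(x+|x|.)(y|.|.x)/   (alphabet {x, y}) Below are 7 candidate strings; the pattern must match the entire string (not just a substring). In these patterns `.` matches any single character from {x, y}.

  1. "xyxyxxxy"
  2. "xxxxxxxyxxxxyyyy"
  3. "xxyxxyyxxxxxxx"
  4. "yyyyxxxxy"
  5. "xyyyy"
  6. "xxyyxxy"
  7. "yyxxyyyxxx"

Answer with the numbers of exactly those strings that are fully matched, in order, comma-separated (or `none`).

1. "xyxyxxxy" → match
2 → no match
3 → match
4. "yyyyxxxxy" → match
5. "xyyyy" → no match
6. "xxyyxxy" → match
7. "yyxxyyyxxx" → no match

1, 3, 4, 6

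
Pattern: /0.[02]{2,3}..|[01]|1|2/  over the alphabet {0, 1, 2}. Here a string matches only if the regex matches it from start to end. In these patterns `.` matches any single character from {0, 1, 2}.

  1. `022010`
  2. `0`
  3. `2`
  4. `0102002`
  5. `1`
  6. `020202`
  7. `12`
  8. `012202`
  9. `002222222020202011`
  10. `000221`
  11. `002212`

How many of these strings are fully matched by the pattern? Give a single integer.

9

1. `022010` → match
2. `0` → match
3. `2` → match
4. `0102002` → match
5. `1` → match
6. `020202` → match
7. `12` → no match
8. `012202` → match
9 → no match
10. `000221` → match
11. `002212` → match
Total matched: 9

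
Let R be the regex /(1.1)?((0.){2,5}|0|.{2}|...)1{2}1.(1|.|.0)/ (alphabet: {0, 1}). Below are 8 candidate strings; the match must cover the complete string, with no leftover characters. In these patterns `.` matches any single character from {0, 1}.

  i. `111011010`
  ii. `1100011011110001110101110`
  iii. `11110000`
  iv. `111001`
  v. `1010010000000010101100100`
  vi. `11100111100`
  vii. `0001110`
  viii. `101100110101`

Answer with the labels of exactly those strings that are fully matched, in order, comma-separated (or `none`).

i. `111011010` → no match
ii → no match
iii. `11110000` → no match
iv. `111001` → no match
v → no match
vi. `11100111100` → match
vii. `0001110` → no match
viii. `101100110101` → no match

vi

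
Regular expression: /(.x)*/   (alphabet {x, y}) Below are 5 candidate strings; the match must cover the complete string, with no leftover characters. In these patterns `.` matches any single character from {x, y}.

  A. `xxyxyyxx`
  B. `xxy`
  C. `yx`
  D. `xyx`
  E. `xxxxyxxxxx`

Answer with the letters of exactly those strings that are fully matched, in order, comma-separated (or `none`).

A → no match
B → no match
C → match
D → no match
E → match

C, E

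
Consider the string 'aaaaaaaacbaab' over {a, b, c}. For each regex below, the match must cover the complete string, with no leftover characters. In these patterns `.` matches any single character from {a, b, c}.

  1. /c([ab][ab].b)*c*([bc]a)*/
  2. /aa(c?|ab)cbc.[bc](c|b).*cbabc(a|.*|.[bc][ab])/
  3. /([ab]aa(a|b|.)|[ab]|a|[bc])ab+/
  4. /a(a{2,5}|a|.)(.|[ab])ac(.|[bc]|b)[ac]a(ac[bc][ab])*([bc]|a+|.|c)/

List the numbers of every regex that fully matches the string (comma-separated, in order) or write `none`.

1 → no match — must start with 'c'
2 → no match
3 → no match
4 → match

4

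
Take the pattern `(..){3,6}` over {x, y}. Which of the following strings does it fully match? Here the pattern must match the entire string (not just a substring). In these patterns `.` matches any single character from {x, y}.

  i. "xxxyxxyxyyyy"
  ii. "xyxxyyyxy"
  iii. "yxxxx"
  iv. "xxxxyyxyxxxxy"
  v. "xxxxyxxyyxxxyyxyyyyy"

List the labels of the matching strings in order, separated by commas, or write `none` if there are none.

i → match
ii → no match
iii → no match
iv → no match
v → no match

i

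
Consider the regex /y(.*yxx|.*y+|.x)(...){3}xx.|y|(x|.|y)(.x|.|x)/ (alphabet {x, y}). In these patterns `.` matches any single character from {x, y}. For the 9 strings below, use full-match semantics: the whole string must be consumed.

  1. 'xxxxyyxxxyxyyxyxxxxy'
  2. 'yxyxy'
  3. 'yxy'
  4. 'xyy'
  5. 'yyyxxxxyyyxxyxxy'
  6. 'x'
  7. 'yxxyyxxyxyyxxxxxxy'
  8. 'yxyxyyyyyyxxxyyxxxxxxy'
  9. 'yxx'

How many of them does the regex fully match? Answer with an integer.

2

1 → no match
2 → no match
3 → no match
4 → no match
5 → no match
6 → no match
7 → no match
8 → match
9 → match
Total matched: 2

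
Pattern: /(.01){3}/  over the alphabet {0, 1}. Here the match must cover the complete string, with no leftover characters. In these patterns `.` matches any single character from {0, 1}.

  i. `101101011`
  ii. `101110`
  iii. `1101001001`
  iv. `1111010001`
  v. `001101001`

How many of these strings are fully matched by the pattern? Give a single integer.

1

i → no match — must end with `01`
ii → no match — must end with `01`
iii → no match
iv → no match
v → match
Total matched: 1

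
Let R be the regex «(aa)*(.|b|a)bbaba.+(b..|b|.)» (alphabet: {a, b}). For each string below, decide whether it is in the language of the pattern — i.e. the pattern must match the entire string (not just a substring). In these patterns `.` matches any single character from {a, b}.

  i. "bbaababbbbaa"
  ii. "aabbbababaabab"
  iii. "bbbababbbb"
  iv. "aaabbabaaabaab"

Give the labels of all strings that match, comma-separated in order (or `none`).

i. "bbaababbbbaa" → no match
ii → match
iii. "bbbababbbb" → match
iv → match

ii, iii, iv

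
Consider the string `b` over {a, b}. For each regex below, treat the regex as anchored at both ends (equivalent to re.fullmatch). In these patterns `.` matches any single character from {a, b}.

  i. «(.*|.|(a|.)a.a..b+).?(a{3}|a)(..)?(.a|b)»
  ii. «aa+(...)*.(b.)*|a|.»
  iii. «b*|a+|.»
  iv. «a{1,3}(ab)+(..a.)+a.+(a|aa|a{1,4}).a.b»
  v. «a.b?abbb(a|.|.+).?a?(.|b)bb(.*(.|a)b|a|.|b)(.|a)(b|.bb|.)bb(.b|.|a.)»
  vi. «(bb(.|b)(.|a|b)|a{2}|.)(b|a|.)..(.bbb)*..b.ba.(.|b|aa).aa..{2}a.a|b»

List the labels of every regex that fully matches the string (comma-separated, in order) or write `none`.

i → no match
ii → match
iii → match
iv → no match — must start with `a`
v → no match — must start with `a`
vi → match

ii, iii, vi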